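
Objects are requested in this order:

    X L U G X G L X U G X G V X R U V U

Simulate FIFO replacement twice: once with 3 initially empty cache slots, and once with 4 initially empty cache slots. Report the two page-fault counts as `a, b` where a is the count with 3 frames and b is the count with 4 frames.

3 frames: F F F F F . F . F F F . F . F F . . → 12 faults.
4 frames: F F F F . . . . . . . . F F F F . . → 8 faults.
8 < 12: adding a frame reduced faults, as is typical.

12, 8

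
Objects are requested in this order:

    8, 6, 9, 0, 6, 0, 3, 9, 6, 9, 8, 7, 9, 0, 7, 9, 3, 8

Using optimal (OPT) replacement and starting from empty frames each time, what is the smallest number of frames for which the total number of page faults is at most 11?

3

f=1: 18 faults
f=2: 12 faults
f=3: 10 faults
f=4: 8 faults
f=5: 6 faults
f=6: 6 faults
Smallest f with faults ≤ 11 is 3.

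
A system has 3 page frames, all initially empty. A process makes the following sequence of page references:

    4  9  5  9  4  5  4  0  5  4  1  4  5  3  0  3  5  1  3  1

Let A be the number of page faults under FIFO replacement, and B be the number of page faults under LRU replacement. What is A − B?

Under FIFO: F F F . . . . F . F F . F F F . . F . . → 10 faults.
Under LRU: F F F . . . . F . . F . . F F . . F . . → 8 faults.
A − B = 10 − 8 = 2.

2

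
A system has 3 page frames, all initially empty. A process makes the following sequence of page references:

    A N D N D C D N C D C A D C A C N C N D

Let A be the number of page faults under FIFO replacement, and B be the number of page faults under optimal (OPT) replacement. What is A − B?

1

Under FIFO: F F F . . F . . . . . F . . . . F . . F → 7 faults.
Under OPT: F F F . . F . . . . . F . . . . F . . . → 6 faults.
A − B = 7 − 6 = 1.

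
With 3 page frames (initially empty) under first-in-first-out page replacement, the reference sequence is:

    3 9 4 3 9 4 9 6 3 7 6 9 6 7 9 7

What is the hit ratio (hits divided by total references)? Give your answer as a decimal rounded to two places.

3 -> miss, frames (3)
9 -> miss, frames (3 9)
4 -> miss, frames (3 9 4)
3 -> hit
9 -> hit
4 -> hit
9 -> hit
6 -> miss, evict 3, frames (9 4 6)
3 -> miss, evict 9, frames (4 6 3)
7 -> miss, evict 4, frames (6 3 7)
6 -> hit
9 -> miss, evict 6, frames (3 7 9)
6 -> miss, evict 3, frames (7 9 6)
7 -> hit
9 -> hit
7 -> hit
Hits: 8 of 16 references → 8/16 = 0.5000.

0.50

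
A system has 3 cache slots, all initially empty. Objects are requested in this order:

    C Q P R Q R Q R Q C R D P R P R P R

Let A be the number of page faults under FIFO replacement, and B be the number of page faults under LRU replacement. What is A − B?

1

Under FIFO: F F F F . . . . . F . F F F . . . . → 8 faults.
Under LRU: F F F F . . . . . F . F F . . . . . → 7 faults.
A − B = 8 − 7 = 1.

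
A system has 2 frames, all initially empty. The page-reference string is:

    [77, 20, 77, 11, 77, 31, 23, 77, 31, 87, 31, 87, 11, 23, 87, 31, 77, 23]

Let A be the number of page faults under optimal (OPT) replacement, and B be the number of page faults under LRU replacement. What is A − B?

Under OPT: F F . F . F F . F F . . F F . F F . → 11 faults.
Under LRU: F F . F . F F F F F . . F F F F F F → 14 faults.
A − B = 11 − 14 = -3.

-3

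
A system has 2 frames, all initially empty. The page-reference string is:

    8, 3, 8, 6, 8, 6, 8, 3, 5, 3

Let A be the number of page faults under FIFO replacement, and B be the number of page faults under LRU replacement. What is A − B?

Under FIFO: F F . F F . . F F . → 6 faults.
Under LRU: F F . F . . . F F . → 5 faults.
A − B = 6 − 5 = 1.

1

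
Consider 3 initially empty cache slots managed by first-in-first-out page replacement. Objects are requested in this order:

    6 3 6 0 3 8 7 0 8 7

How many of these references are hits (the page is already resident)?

6: fault, frames {6}
3: fault, frames {6,3}
6: hit
0: fault, frames {6,3,0}
3: hit
8: fault, evict 6, frames {3,0,8}
7: fault, evict 3, frames {0,8,7}
0: hit
8: hit
7: hit
Hits: 5.

5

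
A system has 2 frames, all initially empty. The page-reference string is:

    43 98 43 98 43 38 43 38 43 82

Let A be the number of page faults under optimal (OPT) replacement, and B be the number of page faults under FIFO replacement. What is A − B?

Under OPT: F F . . . F . . . F → 4 faults.
Under FIFO: F F . . . F F . . F → 5 faults.
A − B = 4 − 5 = -1.

-1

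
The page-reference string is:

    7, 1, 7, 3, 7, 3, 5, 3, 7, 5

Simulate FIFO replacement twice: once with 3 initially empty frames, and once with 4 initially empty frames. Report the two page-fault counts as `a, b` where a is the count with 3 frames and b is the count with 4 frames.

3 frames: F F . F . . F . F . → 5 faults.
4 frames: F F . F . . F . . . → 4 faults.
4 < 5: adding a frame reduced faults, as is typical.

5, 4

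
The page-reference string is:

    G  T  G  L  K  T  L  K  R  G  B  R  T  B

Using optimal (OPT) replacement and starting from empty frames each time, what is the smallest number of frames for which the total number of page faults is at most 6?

4

f=1: 14 faults
f=2: 9 faults
f=3: 7 faults
f=4: 6 faults
f=5: 6 faults
f=6: 6 faults
Smallest f with faults ≤ 6 is 4.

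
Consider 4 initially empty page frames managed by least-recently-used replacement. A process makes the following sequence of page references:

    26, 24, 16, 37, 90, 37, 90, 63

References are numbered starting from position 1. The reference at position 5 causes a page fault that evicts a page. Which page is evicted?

pos 1: 26: fault, frames (26)
pos 2: 24: fault, frames (26 24)
pos 3: 16: fault, frames (26 24 16)
pos 4: 37: fault, frames (26 24 16 37)
pos 5: 90: fault, evict 26, frames (24 16 37 90)
At position 5, page 26 is evicted.

26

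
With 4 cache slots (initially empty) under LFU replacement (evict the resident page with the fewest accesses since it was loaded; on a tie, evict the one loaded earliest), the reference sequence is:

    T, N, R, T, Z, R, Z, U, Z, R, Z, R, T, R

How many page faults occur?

5

T: fault, frames (T)
N: fault, frames (T N)
R: fault, frames (T N R)
T: hit
Z: fault, frames (T N R Z)
R: hit
Z: hit
U: fault, evict N, frames (T R Z U)
Z: hit
R: hit
Z: hit
R: hit
T: hit
R: hit
Page faults: 5.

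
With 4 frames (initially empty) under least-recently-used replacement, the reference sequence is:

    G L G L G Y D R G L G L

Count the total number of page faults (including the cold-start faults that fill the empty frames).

G → miss, frames {G}
L → miss, frames {G,L}
G → hit
L → hit
G → hit
Y → miss, frames {L,G,Y}
D → miss, frames {L,G,Y,D}
R → miss, evict L, frames {G,Y,D,R}
G → hit
L → miss, evict Y, frames {D,R,G,L}
G → hit
L → hit
Page faults: 6.

6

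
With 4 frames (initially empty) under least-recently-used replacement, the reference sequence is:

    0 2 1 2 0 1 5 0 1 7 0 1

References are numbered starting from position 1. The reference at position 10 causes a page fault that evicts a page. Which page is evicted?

2

pos 1: 0 -> fault, frames {0}
pos 2: 2 -> fault, frames {0,2}
pos 3: 1 -> fault, frames {0,2,1}
pos 4: 2 -> hit
pos 5: 0 -> hit
pos 6: 1 -> hit
pos 7: 5 -> fault, frames {2,0,1,5}
pos 8: 0 -> hit
pos 9: 1 -> hit
pos 10: 7 -> fault, evict 2, frames {5,0,1,7}
At position 10, page 2 is evicted.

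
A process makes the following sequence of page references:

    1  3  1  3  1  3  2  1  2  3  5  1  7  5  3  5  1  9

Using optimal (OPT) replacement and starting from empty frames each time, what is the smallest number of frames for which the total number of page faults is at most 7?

f=1: 18 faults
f=2: 9 faults
f=3: 7 faults
f=4: 6 faults
f=5: 6 faults
f=6: 6 faults
Smallest f with faults ≤ 7 is 3.

3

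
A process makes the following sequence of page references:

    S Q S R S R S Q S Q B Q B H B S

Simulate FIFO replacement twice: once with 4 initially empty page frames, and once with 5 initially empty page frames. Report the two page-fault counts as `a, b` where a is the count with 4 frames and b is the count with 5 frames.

4 frames: F F . F . . . . . . F . . F . F → 6 faults.
5 frames: F F . F . . . . . . F . . F . . → 5 faults.
5 < 6: adding a frame reduced faults, as is typical.

6, 5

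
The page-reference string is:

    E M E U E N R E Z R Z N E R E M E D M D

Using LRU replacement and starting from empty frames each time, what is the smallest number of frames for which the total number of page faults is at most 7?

6

f=1: 20 faults
f=2: 14 faults
f=3: 11 faults
f=4: 8 faults
f=5: 8 faults
f=6: 7 faults
f=7: 7 faults
Smallest f with faults ≤ 7 is 6.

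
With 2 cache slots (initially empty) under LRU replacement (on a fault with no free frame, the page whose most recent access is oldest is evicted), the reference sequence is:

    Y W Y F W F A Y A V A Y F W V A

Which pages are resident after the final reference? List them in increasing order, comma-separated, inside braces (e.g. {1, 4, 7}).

Y: fault, frames [Y]
W: fault, frames [Y, W]
Y: hit
F: fault, evict W, frames [Y, F]
W: fault, evict Y, frames [F, W]
F: hit
A: fault, evict W, frames [F, A]
Y: fault, evict F, frames [A, Y]
A: hit
V: fault, evict Y, frames [A, V]
A: hit
Y: fault, evict V, frames [A, Y]
F: fault, evict A, frames [Y, F]
W: fault, evict Y, frames [F, W]
V: fault, evict F, frames [W, V]
A: fault, evict W, frames [V, A]

{A, V}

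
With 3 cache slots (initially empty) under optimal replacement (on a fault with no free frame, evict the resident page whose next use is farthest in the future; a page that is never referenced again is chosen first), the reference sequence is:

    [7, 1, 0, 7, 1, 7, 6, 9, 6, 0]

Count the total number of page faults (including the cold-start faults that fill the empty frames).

5

7 → miss, frames (7)
1 → miss, frames (7 1)
0 → miss, frames (7 1 0)
7 → hit
1 → hit
7 → hit
6 → miss, evict 1, frames (7 0 6)
9 → miss, evict 7, frames (0 6 9)
6 → hit
0 → hit
Page faults: 5.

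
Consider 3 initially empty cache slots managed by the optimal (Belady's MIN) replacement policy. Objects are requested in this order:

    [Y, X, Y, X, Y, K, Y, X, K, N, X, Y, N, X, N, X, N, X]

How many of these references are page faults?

Y: miss, frames [Y]
X: miss, frames [Y, X]
Y: hit
X: hit
Y: hit
K: miss, frames [Y, X, K]
Y: hit
X: hit
K: hit
N: miss, evict K, frames [Y, X, N]
X: hit
Y: hit
N: hit
X: hit
N: hit
X: hit
N: hit
X: hit
Page faults: 4.

4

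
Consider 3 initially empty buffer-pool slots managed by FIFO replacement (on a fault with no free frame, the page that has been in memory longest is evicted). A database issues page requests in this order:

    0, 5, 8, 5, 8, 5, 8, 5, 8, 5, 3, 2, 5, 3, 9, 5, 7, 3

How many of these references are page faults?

0 -> miss, frames (0)
5 -> miss, frames (0 5)
8 -> miss, frames (0 5 8)
5 -> hit
8 -> hit
5 -> hit
8 -> hit
5 -> hit
8 -> hit
5 -> hit
3 -> miss, evict 0, frames (5 8 3)
2 -> miss, evict 5, frames (8 3 2)
5 -> miss, evict 8, frames (3 2 5)
3 -> hit
9 -> miss, evict 3, frames (2 5 9)
5 -> hit
7 -> miss, evict 2, frames (5 9 7)
3 -> miss, evict 5, frames (9 7 3)
Page faults: 9.

9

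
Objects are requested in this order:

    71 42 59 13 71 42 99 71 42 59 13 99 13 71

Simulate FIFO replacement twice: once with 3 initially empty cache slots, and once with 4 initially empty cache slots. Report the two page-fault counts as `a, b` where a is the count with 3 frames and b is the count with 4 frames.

3 frames: F F F F F F F . . F F . . F → 10 faults.
4 frames: F F F F . . F F F F F F . F → 11 faults.
11 > 10: adding a frame increased faults — Belady's anomaly.

10, 11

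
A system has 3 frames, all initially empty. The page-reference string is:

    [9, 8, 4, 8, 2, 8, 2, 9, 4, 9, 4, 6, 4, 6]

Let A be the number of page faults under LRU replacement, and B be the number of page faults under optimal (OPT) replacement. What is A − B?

Under LRU: F F F . F . . F F . . F . . → 7 faults.
Under OPT: F F F . F . . . F . . F . . → 6 faults.
A − B = 7 − 6 = 1.

1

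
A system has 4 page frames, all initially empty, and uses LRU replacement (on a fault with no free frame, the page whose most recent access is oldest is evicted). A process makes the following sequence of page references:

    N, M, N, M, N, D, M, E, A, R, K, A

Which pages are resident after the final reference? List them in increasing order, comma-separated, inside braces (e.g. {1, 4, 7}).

N → miss, frames {N}
M → miss, frames {N,M}
N → hit
M → hit
N → hit
D → miss, frames {M,N,D}
M → hit
E → miss, frames {N,D,M,E}
A → miss, evict N, frames {D,M,E,A}
R → miss, evict D, frames {M,E,A,R}
K → miss, evict M, frames {E,A,R,K}
A → hit

{A, E, K, R}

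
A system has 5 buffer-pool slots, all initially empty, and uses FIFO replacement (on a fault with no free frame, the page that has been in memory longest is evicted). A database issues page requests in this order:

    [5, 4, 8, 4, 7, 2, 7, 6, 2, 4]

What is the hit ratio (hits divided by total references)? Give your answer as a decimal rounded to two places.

0.40

5 → fault, frames (5)
4 → fault, frames (5 4)
8 → fault, frames (5 4 8)
4 → hit
7 → fault, frames (5 4 8 7)
2 → fault, frames (5 4 8 7 2)
7 → hit
6 → fault, evict 5, frames (4 8 7 2 6)
2 → hit
4 → hit
Hits: 4 of 10 references → 4/10 = 0.4000.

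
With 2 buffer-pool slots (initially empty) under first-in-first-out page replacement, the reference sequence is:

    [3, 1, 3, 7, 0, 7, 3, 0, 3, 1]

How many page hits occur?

4

3 -> miss, frames [3]
1 -> miss, frames [3, 1]
3 -> hit
7 -> miss, evict 3, frames [1, 7]
0 -> miss, evict 1, frames [7, 0]
7 -> hit
3 -> miss, evict 7, frames [0, 3]
0 -> hit
3 -> hit
1 -> miss, evict 0, frames [3, 1]
Hits: 4.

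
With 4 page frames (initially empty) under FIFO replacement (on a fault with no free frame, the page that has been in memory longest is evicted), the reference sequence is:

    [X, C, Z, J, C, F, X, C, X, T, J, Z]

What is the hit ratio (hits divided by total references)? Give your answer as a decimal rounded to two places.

0.17

X → fault, frames (X)
C → fault, frames (X C)
Z → fault, frames (X C Z)
J → fault, frames (X C Z J)
C → hit
F → fault, evict X, frames (C Z J F)
X → fault, evict C, frames (Z J F X)
C → fault, evict Z, frames (J F X C)
X → hit
T → fault, evict J, frames (F X C T)
J → fault, evict F, frames (X C T J)
Z → fault, evict X, frames (C T J Z)
Hits: 2 of 12 references → 2/12 = 0.1667.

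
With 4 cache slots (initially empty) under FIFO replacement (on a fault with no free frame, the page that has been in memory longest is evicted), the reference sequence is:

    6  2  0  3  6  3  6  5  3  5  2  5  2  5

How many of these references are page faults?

6 -> fault, frames (6)
2 -> fault, frames (6 2)
0 -> fault, frames (6 2 0)
3 -> fault, frames (6 2 0 3)
6 -> hit
3 -> hit
6 -> hit
5 -> fault, evict 6, frames (2 0 3 5)
3 -> hit
5 -> hit
2 -> hit
5 -> hit
2 -> hit
5 -> hit
Page faults: 5.

5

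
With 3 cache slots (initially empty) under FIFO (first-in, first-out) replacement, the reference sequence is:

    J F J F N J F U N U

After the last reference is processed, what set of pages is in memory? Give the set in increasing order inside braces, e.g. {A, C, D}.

{F, N, U}

J → fault, frames [J]
F → fault, frames [J, F]
J → hit
F → hit
N → fault, frames [J, F, N]
J → hit
F → hit
U → fault, evict J, frames [F, N, U]
N → hit
U → hit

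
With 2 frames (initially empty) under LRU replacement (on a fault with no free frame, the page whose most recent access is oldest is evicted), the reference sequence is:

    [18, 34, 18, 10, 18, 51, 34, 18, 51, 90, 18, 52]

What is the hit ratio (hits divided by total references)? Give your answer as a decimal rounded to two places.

18 -> miss, frames (18)
34 -> miss, frames (18 34)
18 -> hit
10 -> miss, evict 34, frames (18 10)
18 -> hit
51 -> miss, evict 10, frames (18 51)
34 -> miss, evict 18, frames (51 34)
18 -> miss, evict 51, frames (34 18)
51 -> miss, evict 34, frames (18 51)
90 -> miss, evict 18, frames (51 90)
18 -> miss, evict 51, frames (90 18)
52 -> miss, evict 90, frames (18 52)
Hits: 2 of 12 references → 2/12 = 0.1667.

0.17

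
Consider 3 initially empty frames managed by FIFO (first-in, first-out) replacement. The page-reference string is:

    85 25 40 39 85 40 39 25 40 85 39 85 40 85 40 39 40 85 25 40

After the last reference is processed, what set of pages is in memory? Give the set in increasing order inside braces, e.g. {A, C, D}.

{25, 40, 85}

85 → miss, frames (85)
25 → miss, frames (85 25)
40 → miss, frames (85 25 40)
39 → miss, evict 85, frames (25 40 39)
85 → miss, evict 25, frames (40 39 85)
40 → hit
39 → hit
25 → miss, evict 40, frames (39 85 25)
40 → miss, evict 39, frames (85 25 40)
85 → hit
39 → miss, evict 85, frames (25 40 39)
85 → miss, evict 25, frames (40 39 85)
40 → hit
85 → hit
40 → hit
39 → hit
40 → hit
85 → hit
25 → miss, evict 40, frames (39 85 25)
40 → miss, evict 39, frames (85 25 40)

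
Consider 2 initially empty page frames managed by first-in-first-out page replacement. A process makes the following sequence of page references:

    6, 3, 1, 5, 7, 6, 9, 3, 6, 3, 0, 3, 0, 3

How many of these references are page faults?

6 -> miss, frames [6]
3 -> miss, frames [6, 3]
1 -> miss, evict 6, frames [3, 1]
5 -> miss, evict 3, frames [1, 5]
7 -> miss, evict 1, frames [5, 7]
6 -> miss, evict 5, frames [7, 6]
9 -> miss, evict 7, frames [6, 9]
3 -> miss, evict 6, frames [9, 3]
6 -> miss, evict 9, frames [3, 6]
3 -> hit
0 -> miss, evict 3, frames [6, 0]
3 -> miss, evict 6, frames [0, 3]
0 -> hit
3 -> hit
Page faults: 11.

11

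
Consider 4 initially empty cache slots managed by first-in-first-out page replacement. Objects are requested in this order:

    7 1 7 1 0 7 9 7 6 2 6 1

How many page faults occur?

7

7 → miss, frames {7}
1 → miss, frames {7,1}
7 → hit
1 → hit
0 → miss, frames {7,1,0}
7 → hit
9 → miss, frames {7,1,0,9}
7 → hit
6 → miss, evict 7, frames {1,0,9,6}
2 → miss, evict 1, frames {0,9,6,2}
6 → hit
1 → miss, evict 0, frames {9,6,2,1}
Page faults: 7.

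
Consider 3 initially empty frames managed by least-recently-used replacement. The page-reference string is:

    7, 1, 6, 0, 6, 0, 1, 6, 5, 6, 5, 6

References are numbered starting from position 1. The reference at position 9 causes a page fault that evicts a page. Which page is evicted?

0

pos 1: 7 → miss, frames (7)
pos 2: 1 → miss, frames (7 1)
pos 3: 6 → miss, frames (7 1 6)
pos 4: 0 → miss, evict 7, frames (1 6 0)
pos 5: 6 → hit
pos 6: 0 → hit
pos 7: 1 → hit
pos 8: 6 → hit
pos 9: 5 → miss, evict 0, frames (1 6 5)
At position 9, page 0 is evicted.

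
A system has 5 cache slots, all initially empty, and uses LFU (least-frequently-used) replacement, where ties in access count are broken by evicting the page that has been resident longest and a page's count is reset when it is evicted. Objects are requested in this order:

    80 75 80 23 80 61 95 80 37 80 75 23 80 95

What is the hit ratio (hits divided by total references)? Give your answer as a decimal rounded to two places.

80 -> fault, frames (80)
75 -> fault, frames (80 75)
80 -> hit
23 -> fault, frames (80 75 23)
80 -> hit
61 -> fault, frames (80 75 23 61)
95 -> fault, frames (80 75 23 61 95)
80 -> hit
37 -> fault, evict 75, frames (80 23 61 95 37)
80 -> hit
75 -> fault, evict 23, frames (80 61 95 37 75)
23 -> fault, evict 61, frames (80 95 37 75 23)
80 -> hit
95 -> hit
Hits: 6 of 14 references → 6/14 = 0.4286.

0.43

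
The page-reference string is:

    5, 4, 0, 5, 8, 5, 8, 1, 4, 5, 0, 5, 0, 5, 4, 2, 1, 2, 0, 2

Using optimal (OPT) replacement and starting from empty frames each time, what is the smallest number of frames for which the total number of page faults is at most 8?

f=1: 20 faults
f=2: 11 faults
f=3: 8 faults
f=4: 6 faults
f=5: 6 faults
f=6: 6 faults
Smallest f with faults ≤ 8 is 3.

3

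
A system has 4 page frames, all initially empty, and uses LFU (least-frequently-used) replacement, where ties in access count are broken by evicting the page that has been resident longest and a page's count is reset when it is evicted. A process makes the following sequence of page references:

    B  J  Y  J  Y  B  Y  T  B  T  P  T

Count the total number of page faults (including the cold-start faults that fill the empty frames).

5

B: miss, frames (B)
J: miss, frames (B J)
Y: miss, frames (B J Y)
J: hit
Y: hit
B: hit
Y: hit
T: miss, frames (B J Y T)
B: hit
T: hit
P: miss, evict J, frames (B Y T P)
T: hit
Page faults: 5.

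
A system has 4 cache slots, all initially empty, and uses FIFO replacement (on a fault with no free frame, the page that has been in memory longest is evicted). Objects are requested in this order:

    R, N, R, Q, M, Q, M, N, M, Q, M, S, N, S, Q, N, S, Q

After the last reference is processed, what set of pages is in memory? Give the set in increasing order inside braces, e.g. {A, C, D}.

R → miss, frames {R}
N → miss, frames {R,N}
R → hit
Q → miss, frames {R,N,Q}
M → miss, frames {R,N,Q,M}
Q → hit
M → hit
N → hit
M → hit
Q → hit
M → hit
S → miss, evict R, frames {N,Q,M,S}
N → hit
S → hit
Q → hit
N → hit
S → hit
Q → hit

{M, N, Q, S}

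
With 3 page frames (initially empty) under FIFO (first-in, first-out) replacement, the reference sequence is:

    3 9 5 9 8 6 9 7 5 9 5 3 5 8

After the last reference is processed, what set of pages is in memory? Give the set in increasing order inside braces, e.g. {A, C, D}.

3 → fault, frames [3]
9 → fault, frames [3, 9]
5 → fault, frames [3, 9, 5]
9 → hit
8 → fault, evict 3, frames [9, 5, 8]
6 → fault, evict 9, frames [5, 8, 6]
9 → fault, evict 5, frames [8, 6, 9]
7 → fault, evict 8, frames [6, 9, 7]
5 → fault, evict 6, frames [9, 7, 5]
9 → hit
5 → hit
3 → fault, evict 9, frames [7, 5, 3]
5 → hit
8 → fault, evict 7, frames [5, 3, 8]

{3, 5, 8}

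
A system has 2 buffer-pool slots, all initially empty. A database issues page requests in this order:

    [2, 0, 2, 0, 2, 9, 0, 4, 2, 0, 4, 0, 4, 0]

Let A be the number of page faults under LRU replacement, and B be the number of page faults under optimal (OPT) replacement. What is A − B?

Under LRU: F F . . . F F F F F F . . . → 8 faults.
Under OPT: F F . . . F . F F . F . . . → 6 faults.
A − B = 8 − 6 = 2.

2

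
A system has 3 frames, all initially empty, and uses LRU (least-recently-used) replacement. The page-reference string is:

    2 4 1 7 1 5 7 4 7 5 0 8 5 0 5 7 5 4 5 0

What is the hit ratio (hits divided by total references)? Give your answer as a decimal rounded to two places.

0.45

2 → miss, frames [2]
4 → miss, frames [2, 4]
1 → miss, frames [2, 4, 1]
7 → miss, evict 2, frames [4, 1, 7]
1 → hit
5 → miss, evict 4, frames [7, 1, 5]
7 → hit
4 → miss, evict 1, frames [5, 7, 4]
7 → hit
5 → hit
0 → miss, evict 4, frames [7, 5, 0]
8 → miss, evict 7, frames [5, 0, 8]
5 → hit
0 → hit
5 → hit
7 → miss, evict 8, frames [0, 5, 7]
5 → hit
4 → miss, evict 0, frames [7, 5, 4]
5 → hit
0 → miss, evict 7, frames [4, 5, 0]
Hits: 9 of 20 references → 9/20 = 0.4500.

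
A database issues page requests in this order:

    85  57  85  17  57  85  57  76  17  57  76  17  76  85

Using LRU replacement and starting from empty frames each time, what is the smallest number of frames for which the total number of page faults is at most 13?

f=1: 14 faults
f=2: 11 faults
f=3: 6 faults
f=4: 4 faults
Smallest f with faults ≤ 13 is 2.

2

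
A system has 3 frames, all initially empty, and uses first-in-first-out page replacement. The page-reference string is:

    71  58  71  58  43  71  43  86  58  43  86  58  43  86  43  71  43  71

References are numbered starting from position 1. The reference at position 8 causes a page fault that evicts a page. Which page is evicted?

pos 1: 71: fault, frames {71}
pos 2: 58: fault, frames {71,58}
pos 3: 71: hit
pos 4: 58: hit
pos 5: 43: fault, frames {71,58,43}
pos 6: 71: hit
pos 7: 43: hit
pos 8: 86: fault, evict 71, frames {58,43,86}
At position 8, page 71 is evicted.

71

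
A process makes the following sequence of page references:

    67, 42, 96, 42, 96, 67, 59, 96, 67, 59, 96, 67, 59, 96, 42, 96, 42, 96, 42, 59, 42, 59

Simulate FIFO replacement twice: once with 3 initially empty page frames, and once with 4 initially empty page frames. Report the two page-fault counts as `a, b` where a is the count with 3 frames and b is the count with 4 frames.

8, 4

3 frames: F F F . . . F . F . . . . . F F . . . F . . → 8 faults.
4 frames: F F F . . . F . . . . . . . . . . . . . . . → 4 faults.
4 < 8: adding a frame reduced faults, as is typical.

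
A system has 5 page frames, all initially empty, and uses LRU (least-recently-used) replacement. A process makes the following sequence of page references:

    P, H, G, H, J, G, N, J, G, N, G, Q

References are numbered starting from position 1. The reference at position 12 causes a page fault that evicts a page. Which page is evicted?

pos 1: P -> fault, frames [P]
pos 2: H -> fault, frames [P, H]
pos 3: G -> fault, frames [P, H, G]
pos 4: H -> hit
pos 5: J -> fault, frames [P, G, H, J]
pos 6: G -> hit
pos 7: N -> fault, frames [P, H, J, G, N]
pos 8: J -> hit
pos 9: G -> hit
pos 10: N -> hit
pos 11: G -> hit
pos 12: Q -> fault, evict P, frames [H, J, N, G, Q]
At position 12, page P is evicted.

P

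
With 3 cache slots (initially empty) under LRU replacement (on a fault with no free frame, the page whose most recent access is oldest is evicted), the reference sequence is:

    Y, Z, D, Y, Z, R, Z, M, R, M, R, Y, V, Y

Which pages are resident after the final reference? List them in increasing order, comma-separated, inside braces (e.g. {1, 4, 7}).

Y: fault, frames (Y)
Z: fault, frames (Y Z)
D: fault, frames (Y Z D)
Y: hit
Z: hit
R: fault, evict D, frames (Y Z R)
Z: hit
M: fault, evict Y, frames (R Z M)
R: hit
M: hit
R: hit
Y: fault, evict Z, frames (M R Y)
V: fault, evict M, frames (R Y V)
Y: hit

{R, V, Y}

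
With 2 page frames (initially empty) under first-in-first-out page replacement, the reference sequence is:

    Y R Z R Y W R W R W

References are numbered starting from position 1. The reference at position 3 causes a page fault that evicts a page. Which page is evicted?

pos 1: Y: fault, frames {Y}
pos 2: R: fault, frames {Y,R}
pos 3: Z: fault, evict Y, frames {R,Z}
At position 3, page Y is evicted.

Y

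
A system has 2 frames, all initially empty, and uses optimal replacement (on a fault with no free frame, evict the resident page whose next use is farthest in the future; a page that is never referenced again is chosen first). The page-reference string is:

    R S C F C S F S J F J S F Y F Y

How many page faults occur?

8

R -> fault, frames (R)
S -> fault, frames (R S)
C -> fault, evict R, frames (S C)
F -> fault, evict S, frames (C F)
C -> hit
S -> fault, evict C, frames (F S)
F -> hit
S -> hit
J -> fault, evict S, frames (F J)
F -> hit
J -> hit
S -> fault, evict J, frames (F S)
F -> hit
Y -> fault, evict S, frames (F Y)
F -> hit
Y -> hit
Page faults: 8.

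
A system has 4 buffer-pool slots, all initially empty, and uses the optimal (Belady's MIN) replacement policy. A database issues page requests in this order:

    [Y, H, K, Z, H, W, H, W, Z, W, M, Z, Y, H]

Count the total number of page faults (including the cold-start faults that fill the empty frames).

6

Y: fault, frames [Y]
H: fault, frames [Y, H]
K: fault, frames [Y, H, K]
Z: fault, frames [Y, H, K, Z]
H: hit
W: fault, evict K, frames [Y, H, Z, W]
H: hit
W: hit
Z: hit
W: hit
M: fault, evict W, frames [Y, H, Z, M]
Z: hit
Y: hit
H: hit
Page faults: 6.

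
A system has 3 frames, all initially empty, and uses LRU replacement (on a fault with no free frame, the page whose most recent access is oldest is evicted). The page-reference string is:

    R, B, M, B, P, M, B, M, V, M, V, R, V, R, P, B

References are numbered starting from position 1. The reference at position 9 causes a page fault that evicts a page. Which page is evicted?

P

pos 1: R: fault, frames [R]
pos 2: B: fault, frames [R, B]
pos 3: M: fault, frames [R, B, M]
pos 4: B: hit
pos 5: P: fault, evict R, frames [M, B, P]
pos 6: M: hit
pos 7: B: hit
pos 8: M: hit
pos 9: V: fault, evict P, frames [B, M, V]
At position 9, page P is evicted.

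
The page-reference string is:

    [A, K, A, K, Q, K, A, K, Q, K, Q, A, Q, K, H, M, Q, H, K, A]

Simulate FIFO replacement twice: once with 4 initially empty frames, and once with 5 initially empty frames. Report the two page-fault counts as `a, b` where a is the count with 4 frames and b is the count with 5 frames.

6, 5

4 frames: F F . . F . . . . . . . . . F F . . . F → 6 faults.
5 frames: F F . . F . . . . . . . . . F F . . . . → 5 faults.
5 < 6: adding a frame reduced faults, as is typical.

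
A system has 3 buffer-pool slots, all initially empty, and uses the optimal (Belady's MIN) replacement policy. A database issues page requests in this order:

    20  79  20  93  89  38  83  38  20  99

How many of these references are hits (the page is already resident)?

20: fault, frames [20]
79: fault, frames [20, 79]
20: hit
93: fault, frames [20, 79, 93]
89: fault, evict 93, frames [20, 79, 89]
38: fault, evict 89, frames [20, 79, 38]
83: fault, evict 79, frames [20, 38, 83]
38: hit
20: hit
99: fault, evict 83, frames [20, 38, 99]
Hits: 3.

3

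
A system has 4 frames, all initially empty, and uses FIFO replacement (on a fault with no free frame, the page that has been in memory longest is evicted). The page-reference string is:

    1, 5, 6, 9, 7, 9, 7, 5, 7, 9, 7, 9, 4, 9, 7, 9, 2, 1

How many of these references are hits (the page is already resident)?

10

1: fault, frames [1]
5: fault, frames [1, 5]
6: fault, frames [1, 5, 6]
9: fault, frames [1, 5, 6, 9]
7: fault, evict 1, frames [5, 6, 9, 7]
9: hit
7: hit
5: hit
7: hit
9: hit
7: hit
9: hit
4: fault, evict 5, frames [6, 9, 7, 4]
9: hit
7: hit
9: hit
2: fault, evict 6, frames [9, 7, 4, 2]
1: fault, evict 9, frames [7, 4, 2, 1]
Hits: 10.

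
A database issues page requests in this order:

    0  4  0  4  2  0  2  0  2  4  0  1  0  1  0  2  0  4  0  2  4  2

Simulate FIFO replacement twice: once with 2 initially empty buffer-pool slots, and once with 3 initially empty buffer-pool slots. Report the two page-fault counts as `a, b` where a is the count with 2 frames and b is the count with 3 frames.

2 frames: F F . . F F . . . F . F F . . F . F F F F . → 12 faults.
3 frames: F F . . F . . . . . . F F . . . . F . F . . → 7 faults.
7 < 12: adding a frame reduced faults, as is typical.

12, 7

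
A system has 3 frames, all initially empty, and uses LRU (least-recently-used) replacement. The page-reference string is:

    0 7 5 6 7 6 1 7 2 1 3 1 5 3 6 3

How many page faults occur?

0 → fault, frames (0)
7 → fault, frames (0 7)
5 → fault, frames (0 7 5)
6 → fault, evict 0, frames (7 5 6)
7 → hit
6 → hit
1 → fault, evict 5, frames (7 6 1)
7 → hit
2 → fault, evict 6, frames (1 7 2)
1 → hit
3 → fault, evict 7, frames (2 1 3)
1 → hit
5 → fault, evict 2, frames (3 1 5)
3 → hit
6 → fault, evict 1, frames (5 3 6)
3 → hit
Page faults: 9.

9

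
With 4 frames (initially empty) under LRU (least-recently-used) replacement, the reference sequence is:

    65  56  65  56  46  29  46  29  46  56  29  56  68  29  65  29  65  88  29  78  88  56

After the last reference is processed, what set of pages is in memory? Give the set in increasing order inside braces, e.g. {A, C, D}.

{29, 56, 78, 88}

65: miss, frames [65]
56: miss, frames [65, 56]
65: hit
56: hit
46: miss, frames [65, 56, 46]
29: miss, frames [65, 56, 46, 29]
46: hit
29: hit
46: hit
56: hit
29: hit
56: hit
68: miss, evict 65, frames [46, 29, 56, 68]
29: hit
65: miss, evict 46, frames [56, 68, 29, 65]
29: hit
65: hit
88: miss, evict 56, frames [68, 29, 65, 88]
29: hit
78: miss, evict 68, frames [65, 88, 29, 78]
88: hit
56: miss, evict 65, frames [29, 78, 88, 56]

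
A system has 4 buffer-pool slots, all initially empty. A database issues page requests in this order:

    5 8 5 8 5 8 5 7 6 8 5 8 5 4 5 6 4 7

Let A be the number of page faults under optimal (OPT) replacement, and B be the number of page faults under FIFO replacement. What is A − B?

Under OPT: F F . . . . . F F . . . . F . . . . → 5 faults.
Under FIFO: F F . . . . . F F . . . . F F . . . → 6 faults.
A − B = 5 − 6 = -1.

-1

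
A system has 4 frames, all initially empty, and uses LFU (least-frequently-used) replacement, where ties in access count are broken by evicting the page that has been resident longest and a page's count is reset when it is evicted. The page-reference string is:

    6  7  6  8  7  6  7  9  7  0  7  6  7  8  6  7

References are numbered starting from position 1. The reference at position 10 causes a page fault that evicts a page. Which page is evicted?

pos 1: 6: fault, frames [6]
pos 2: 7: fault, frames [6, 7]
pos 3: 6: hit
pos 4: 8: fault, frames [6, 7, 8]
pos 5: 7: hit
pos 6: 6: hit
pos 7: 7: hit
pos 8: 9: fault, frames [6, 7, 8, 9]
pos 9: 7: hit
pos 10: 0: fault, evict 8, frames [6, 7, 9, 0]
At position 10, page 8 is evicted.

8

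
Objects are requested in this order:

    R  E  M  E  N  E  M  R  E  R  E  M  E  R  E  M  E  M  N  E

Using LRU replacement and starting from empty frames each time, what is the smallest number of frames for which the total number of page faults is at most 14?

2

f=1: 20 faults
f=2: 12 faults
f=3: 6 faults
f=4: 4 faults
Smallest f with faults ≤ 14 is 2.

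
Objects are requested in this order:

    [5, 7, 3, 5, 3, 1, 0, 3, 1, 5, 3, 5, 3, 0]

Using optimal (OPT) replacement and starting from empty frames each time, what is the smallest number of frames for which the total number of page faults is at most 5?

4

f=1: 14 faults
f=2: 8 faults
f=3: 6 faults
f=4: 5 faults
f=5: 5 faults
Smallest f with faults ≤ 5 is 4.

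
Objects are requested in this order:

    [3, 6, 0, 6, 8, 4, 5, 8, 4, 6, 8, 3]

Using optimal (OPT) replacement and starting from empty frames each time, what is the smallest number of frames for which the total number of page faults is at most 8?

f=1: 12 faults
f=2: 9 faults
f=3: 8 faults
f=4: 7 faults
f=5: 6 faults
f=6: 6 faults
Smallest f with faults ≤ 8 is 3.

3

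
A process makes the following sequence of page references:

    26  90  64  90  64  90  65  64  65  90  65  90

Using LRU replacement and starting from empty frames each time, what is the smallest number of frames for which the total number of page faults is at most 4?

f=1: 12 faults
f=2: 6 faults
f=3: 4 faults
f=4: 4 faults
Smallest f with faults ≤ 4 is 3.

3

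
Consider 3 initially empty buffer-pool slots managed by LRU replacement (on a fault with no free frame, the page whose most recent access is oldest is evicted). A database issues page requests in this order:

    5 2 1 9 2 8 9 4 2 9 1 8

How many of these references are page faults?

9

5: fault, frames {5}
2: fault, frames {5,2}
1: fault, frames {5,2,1}
9: fault, evict 5, frames {2,1,9}
2: hit
8: fault, evict 1, frames {9,2,8}
9: hit
4: fault, evict 2, frames {8,9,4}
2: fault, evict 8, frames {9,4,2}
9: hit
1: fault, evict 4, frames {2,9,1}
8: fault, evict 2, frames {9,1,8}
Page faults: 9.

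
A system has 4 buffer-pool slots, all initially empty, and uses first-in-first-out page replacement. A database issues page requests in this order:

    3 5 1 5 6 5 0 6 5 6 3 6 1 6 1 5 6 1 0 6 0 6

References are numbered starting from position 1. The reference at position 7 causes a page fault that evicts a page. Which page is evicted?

3

pos 1: 3 → miss, frames {3}
pos 2: 5 → miss, frames {3,5}
pos 3: 1 → miss, frames {3,5,1}
pos 4: 5 → hit
pos 5: 6 → miss, frames {3,5,1,6}
pos 6: 5 → hit
pos 7: 0 → miss, evict 3, frames {5,1,6,0}
At position 7, page 3 is evicted.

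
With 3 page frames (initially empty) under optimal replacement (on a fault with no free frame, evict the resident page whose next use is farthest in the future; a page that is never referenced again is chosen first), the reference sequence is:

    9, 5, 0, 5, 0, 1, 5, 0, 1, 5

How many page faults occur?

9: miss, frames [9]
5: miss, frames [9, 5]
0: miss, frames [9, 5, 0]
5: hit
0: hit
1: miss, evict 9, frames [5, 0, 1]
5: hit
0: hit
1: hit
5: hit
Page faults: 4.

4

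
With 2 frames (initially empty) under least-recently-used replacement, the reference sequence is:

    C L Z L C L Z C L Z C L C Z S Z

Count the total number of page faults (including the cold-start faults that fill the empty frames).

C → miss, frames [C]
L → miss, frames [C, L]
Z → miss, evict C, frames [L, Z]
L → hit
C → miss, evict Z, frames [L, C]
L → hit
Z → miss, evict C, frames [L, Z]
C → miss, evict L, frames [Z, C]
L → miss, evict Z, frames [C, L]
Z → miss, evict C, frames [L, Z]
C → miss, evict L, frames [Z, C]
L → miss, evict Z, frames [C, L]
C → hit
Z → miss, evict L, frames [C, Z]
S → miss, evict C, frames [Z, S]
Z → hit
Page faults: 12.

12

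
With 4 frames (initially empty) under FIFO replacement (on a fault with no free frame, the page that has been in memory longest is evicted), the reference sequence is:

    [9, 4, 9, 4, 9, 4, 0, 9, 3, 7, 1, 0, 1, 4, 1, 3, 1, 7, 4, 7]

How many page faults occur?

9 -> fault, frames {9}
4 -> fault, frames {9,4}
9 -> hit
4 -> hit
9 -> hit
4 -> hit
0 -> fault, frames {9,4,0}
9 -> hit
3 -> fault, frames {9,4,0,3}
7 -> fault, evict 9, frames {4,0,3,7}
1 -> fault, evict 4, frames {0,3,7,1}
0 -> hit
1 -> hit
4 -> fault, evict 0, frames {3,7,1,4}
1 -> hit
3 -> hit
1 -> hit
7 -> hit
4 -> hit
7 -> hit
Page faults: 7.

7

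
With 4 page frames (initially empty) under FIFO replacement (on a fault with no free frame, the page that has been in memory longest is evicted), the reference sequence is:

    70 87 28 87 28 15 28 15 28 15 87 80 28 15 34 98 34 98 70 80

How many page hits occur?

70: miss, frames {70}
87: miss, frames {70,87}
28: miss, frames {70,87,28}
87: hit
28: hit
15: miss, frames {70,87,28,15}
28: hit
15: hit
28: hit
15: hit
87: hit
80: miss, evict 70, frames {87,28,15,80}
28: hit
15: hit
34: miss, evict 87, frames {28,15,80,34}
98: miss, evict 28, frames {15,80,34,98}
34: hit
98: hit
70: miss, evict 15, frames {80,34,98,70}
80: hit
Hits: 12.

12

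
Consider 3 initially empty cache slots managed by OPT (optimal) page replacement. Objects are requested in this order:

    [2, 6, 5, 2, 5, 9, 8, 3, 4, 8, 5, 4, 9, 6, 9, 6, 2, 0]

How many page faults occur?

11

2 → miss, frames {2}
6 → miss, frames {2,6}
5 → miss, frames {2,6,5}
2 → hit
5 → hit
9 → miss, evict 2, frames {6,5,9}
8 → miss, evict 6, frames {5,9,8}
3 → miss, evict 9, frames {5,8,3}
4 → miss, evict 3, frames {5,8,4}
8 → hit
5 → hit
4 → hit
9 → miss, evict 4, frames {5,8,9}
6 → miss, evict 8, frames {5,9,6}
9 → hit
6 → hit
2 → miss, evict 6, frames {5,9,2}
0 → miss, evict 2, frames {5,9,0}
Page faults: 11.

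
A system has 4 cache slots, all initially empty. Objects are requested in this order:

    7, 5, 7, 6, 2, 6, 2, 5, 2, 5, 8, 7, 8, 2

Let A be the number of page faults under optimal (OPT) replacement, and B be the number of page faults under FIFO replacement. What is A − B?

Under OPT: F F . F F . . . . . F . . . → 5 faults.
Under FIFO: F F . F F . . . . . F F . . → 6 faults.
A − B = 5 − 6 = -1.

-1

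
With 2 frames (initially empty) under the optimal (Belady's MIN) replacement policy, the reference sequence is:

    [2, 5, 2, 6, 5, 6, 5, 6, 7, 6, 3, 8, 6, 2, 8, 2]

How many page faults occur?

2 -> fault, frames [2]
5 -> fault, frames [2, 5]
2 -> hit
6 -> fault, evict 2, frames [5, 6]
5 -> hit
6 -> hit
5 -> hit
6 -> hit
7 -> fault, evict 5, frames [6, 7]
6 -> hit
3 -> fault, evict 7, frames [6, 3]
8 -> fault, evict 3, frames [6, 8]
6 -> hit
2 -> fault, evict 6, frames [8, 2]
8 -> hit
2 -> hit
Page faults: 7.

7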